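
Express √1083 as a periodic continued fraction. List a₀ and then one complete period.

[32; 1, 9, 1, 64]

a₀ = ⌊√1083⌋ = 32.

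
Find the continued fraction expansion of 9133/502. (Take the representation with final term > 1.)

9133 = 18*502 + 97
502 = 5*97 + 17
97 = 5*17 + 12
17 = 1*12 + 5
12 = 2*5 + 2
5 = 2*2 + 1
2 = 2*1 + 0  (stop)
So 9133/502 = [18; 5, 5, 1, 2, 2, 2].

[18; 5, 5, 1, 2, 2, 2]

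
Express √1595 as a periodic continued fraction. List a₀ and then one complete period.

[39; 1, 14, 1, 78]

a₀ = ⌊√1595⌋ = 39.
With m₀=0, d₀=1 and mₖ₊₁ = dₖaₖ − mₖ, dₖ₊₁ = (n − mₖ₊₁²)/dₖ, aₖ₊₁ = ⌊(a₀+mₖ₊₁)/dₖ₊₁⌋:
  k=1: m=39, d=74, a=1
  k=2: m=35, d=5, a=14
  k=3: m=35, d=74, a=1
  k=4: m=39, d=1, a=78
d=1 and a=2a₀=78 at k=4, so the next step gives (m, d) = (39, 74) again — its k=1 value — and the period has length 4.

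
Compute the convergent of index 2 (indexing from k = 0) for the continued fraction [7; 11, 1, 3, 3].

85/12

Using pₖ = aₖpₖ₋₁ + pₖ₋₂, qₖ = aₖqₖ₋₁ + qₖ₋₂ (with p₋₁=1, p₋₂=0, q₋₁=0, q₋₂=1):
  k=0: a=7, p=7, q=1
  k=1: a=11, p=78, q=11
  k=2: a=1, p=85, q=12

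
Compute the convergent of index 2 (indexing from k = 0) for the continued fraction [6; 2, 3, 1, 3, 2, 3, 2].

Using pₖ = aₖpₖ₋₁ + pₖ₋₂, qₖ = aₖqₖ₋₁ + qₖ₋₂ (with p₋₁=1, p₋₂=0, q₋₁=0, q₋₂=1):
  k=0: a=6, p=6, q=1
  k=1: a=2, p=13, q=2
  k=2: a=3, p=45, q=7

45/7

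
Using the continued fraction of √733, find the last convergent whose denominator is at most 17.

√733 = [27; 13, 1, 1, 13, 54, …] (period length 5).
Convergents:
  p_0/q_0 = 27/1
  p_1/q_1 = 352/13
  p_2/q_2 = 379/14
  p_3/q_3 = 731/27
q_2 = 14 ≤ 17 < 27 = q_3, so the answer is 379/14.

379/14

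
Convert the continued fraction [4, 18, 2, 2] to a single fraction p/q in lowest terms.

Fold from the inside: start with 2/1.
  2 + 1/2 = 5/2
  18 + 2/5 = 92/5
  4 + 5/92 = 373/92

373/92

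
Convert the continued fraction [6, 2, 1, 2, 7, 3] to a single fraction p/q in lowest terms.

Using pₖ = aₖpₖ₋₁ + pₖ₋₂ and qₖ = aₖqₖ₋₁ + qₖ₋₂:
  k=0: a=6, p=6, q=1
  k=1: a=2, p=13, q=2
  k=2: a=1, p=19, q=3
  k=3: a=2, p=51, q=8
  k=4: a=7, p=376, q=59
  k=5: a=3, p=1179, q=185

1179/185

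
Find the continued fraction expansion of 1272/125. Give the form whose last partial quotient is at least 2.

[10; 5, 1, 2, 7]

1272 = 10×125 + 22
125 = 5×22 + 15
22 = 1×15 + 7
15 = 2×7 + 1
7 = 7×1 + 0  (stop)
So 1272/125 = [10; 5, 1, 2, 7].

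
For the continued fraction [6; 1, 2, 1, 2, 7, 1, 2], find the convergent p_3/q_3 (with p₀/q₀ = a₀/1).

27/4

Using pₖ = aₖpₖ₋₁ + pₖ₋₂, qₖ = aₖqₖ₋₁ + qₖ₋₂ (with p₋₁=1, p₋₂=0, q₋₁=0, q₋₂=1):
  k=0: a=6, p=6, q=1
  k=1: a=1, p=7, q=1
  k=2: a=2, p=20, q=3
  k=3: a=1, p=27, q=4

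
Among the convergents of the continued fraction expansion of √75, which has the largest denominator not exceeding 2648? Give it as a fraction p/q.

22508/2599

√75 = [8; 1, 1, 1, 16, …] (period length 4).
Convergents:
  p_0/q_0 = 8/1
  p_1/q_1 = 9/1
  p_2/q_2 = 17/2
  p_3/q_3 = 26/3
  p_4/q_4 = 433/50
  p_5/q_5 = 459/53
  p_6/q_6 = 892/103
  p_7/q_7 = 1351/156
  p_8/q_8 = 22508/2599
  p_9/q_9 = 23859/2755
q_8 = 2599 ≤ 2648 < 2755 = q_9, so the answer is 22508/2599.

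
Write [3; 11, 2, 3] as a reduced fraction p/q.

247/80

Using pₖ = aₖpₖ₋₁ + pₖ₋₂ and qₖ = aₖqₖ₋₁ + qₖ₋₂:
  k=0: a=3, p=3, q=1
  k=1: a=11, p=34, q=11
  k=2: a=2, p=71, q=23
  k=3: a=3, p=247, q=80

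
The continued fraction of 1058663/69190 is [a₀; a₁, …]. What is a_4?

1058663 = 15·69190 + 20813   →  a_0 = 15
69190 = 3·20813 + 6751   →  a_1 = 3
20813 = 3·6751 + 560   →  a_2 = 3
6751 = 12·560 + 31   →  a_3 = 12
560 = 18·31 + 2   →  a_4 = 18

18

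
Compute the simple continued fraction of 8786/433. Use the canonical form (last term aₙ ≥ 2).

[20; 3, 2, 3, 2, 3, 2]

8786 = 20·433 + 126
433 = 3·126 + 55
126 = 2·55 + 16
55 = 3·16 + 7
16 = 2·7 + 2
7 = 3·2 + 1
2 = 2·1 + 0  (stop)
So 8786/433 = [20; 3, 2, 3, 2, 3, 2].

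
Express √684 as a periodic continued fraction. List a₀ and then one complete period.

[26; 6, 1, 1, 12, 1, 1, 6, 52]

a₀ = ⌊√684⌋ = 26.
With m₀=0, d₀=1 and mₖ₊₁ = dₖaₖ − mₖ, dₖ₊₁ = (n − mₖ₊₁²)/dₖ, aₖ₊₁ = ⌊(a₀+mₖ₊₁)/dₖ₊₁⌋:
  k=1: m=26, d=8, a=6
  k=2: m=22, d=25, a=1
  k=3: m=3, d=27, a=1
  k=4: m=24, d=4, a=12
  k=5: m=24, d=27, a=1
  k=6: m=3, d=25, a=1
  k=7: m=22, d=8, a=6
  k=8: m=26, d=1, a=52
d=1 and a=2a₀=52 at k=8, so the next step gives (m, d) = (26, 8) again — its k=1 value — and the period has length 8.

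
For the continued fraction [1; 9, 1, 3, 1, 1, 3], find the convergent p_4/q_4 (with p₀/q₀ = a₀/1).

54/49

Using pₖ = aₖpₖ₋₁ + pₖ₋₂, qₖ = aₖqₖ₋₁ + qₖ₋₂ (with p₋₁=1, p₋₂=0, q₋₁=0, q₋₂=1):
  k=0: a=1, p=1, q=1
  k=1: a=9, p=10, q=9
  k=2: a=1, p=11, q=10
  k=3: a=3, p=43, q=39
  k=4: a=1, p=54, q=49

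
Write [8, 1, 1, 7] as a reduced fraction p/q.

128/15

Using pₖ = aₖpₖ₋₁ + pₖ₋₂ and qₖ = aₖqₖ₋₁ + qₖ₋₂:
  k=0: a=8, p=8, q=1
  k=1: a=1, p=9, q=1
  k=2: a=1, p=17, q=2
  k=3: a=7, p=128, q=15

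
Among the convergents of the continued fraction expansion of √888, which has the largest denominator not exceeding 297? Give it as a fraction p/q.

√888 = [29; 1, 3, 1, 58, …] (period length 4).
Convergents:
  p_0/q_0 = 29/1
  p_1/q_1 = 30/1
  p_2/q_2 = 119/4
  p_3/q_3 = 149/5
  p_4/q_4 = 8761/294
  p_5/q_5 = 8910/299
q_4 = 294 ≤ 297 < 299 = q_5, so the answer is 8761/294.

8761/294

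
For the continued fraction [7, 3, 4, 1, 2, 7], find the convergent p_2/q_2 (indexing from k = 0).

95/13

Using pₖ = aₖpₖ₋₁ + pₖ₋₂, qₖ = aₖqₖ₋₁ + qₖ₋₂ (with p₋₁=1, p₋₂=0, q₋₁=0, q₋₂=1):
  k=0: a=7, p=7, q=1
  k=1: a=3, p=22, q=3
  k=2: a=4, p=95, q=13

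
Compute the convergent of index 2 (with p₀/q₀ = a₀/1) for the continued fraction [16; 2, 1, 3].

Using pₖ = aₖpₖ₋₁ + pₖ₋₂, qₖ = aₖqₖ₋₁ + qₖ₋₂ (with p₋₁=1, p₋₂=0, q₋₁=0, q₋₂=1):
  k=0: a=16, p=16, q=1
  k=1: a=2, p=33, q=2
  k=2: a=1, p=49, q=3

49/3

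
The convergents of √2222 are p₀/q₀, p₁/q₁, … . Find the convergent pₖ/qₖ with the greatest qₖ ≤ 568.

√2222 = [47; 7, 4, 7, 94, …] (period length 4).
Convergents:
  p_0/q_0 = 47/1
  p_1/q_1 = 330/7
  p_2/q_2 = 1367/29
  p_3/q_3 = 9899/210
  p_4/q_4 = 931873/19769
q_3 = 210 ≤ 568 < 19769 = q_4, so the answer is 9899/210.

9899/210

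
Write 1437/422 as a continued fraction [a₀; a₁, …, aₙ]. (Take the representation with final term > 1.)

[3; 2, 2, 7, 3, 1, 2]

1437 = 3×422 + 171
422 = 2×171 + 80
171 = 2×80 + 11
80 = 7×11 + 3
11 = 3×3 + 2
3 = 1×2 + 1
2 = 2×1 + 0  (stop)
So 1437/422 = [3; 2, 2, 7, 3, 1, 2].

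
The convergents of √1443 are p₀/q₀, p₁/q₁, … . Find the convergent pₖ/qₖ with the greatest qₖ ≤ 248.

2887/76

√1443 = [37; 1, 74, …] (period length 2).
Convergents:
  p_0/q_0 = 37/1
  p_1/q_1 = 38/1
  p_2/q_2 = 2849/75
  p_3/q_3 = 2887/76
  p_4/q_4 = 216487/5699
q_3 = 76 ≤ 248 < 5699 = q_4, so the answer is 2887/76.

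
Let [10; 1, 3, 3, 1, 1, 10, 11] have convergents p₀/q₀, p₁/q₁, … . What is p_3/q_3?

Using pₖ = aₖpₖ₋₁ + pₖ₋₂, qₖ = aₖqₖ₋₁ + qₖ₋₂ (with p₋₁=1, p₋₂=0, q₋₁=0, q₋₂=1):
  k=0: a=10, p=10, q=1
  k=1: a=1, p=11, q=1
  k=2: a=3, p=43, q=4
  k=3: a=3, p=140, q=13

140/13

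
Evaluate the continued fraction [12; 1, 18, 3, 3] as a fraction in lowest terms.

Using pₖ = aₖpₖ₋₁ + pₖ₋₂ and qₖ = aₖqₖ₋₁ + qₖ₋₂:
  k=0: a=12, p=12, q=1
  k=1: a=1, p=13, q=1
  k=2: a=18, p=246, q=19
  k=3: a=3, p=751, q=58
  k=4: a=3, p=2499, q=193

2499/193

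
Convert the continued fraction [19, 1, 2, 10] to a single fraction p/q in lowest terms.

Using pₖ = aₖpₖ₋₁ + pₖ₋₂ and qₖ = aₖqₖ₋₁ + qₖ₋₂:
  k=0: a=19, p=19, q=1
  k=1: a=1, p=20, q=1
  k=2: a=2, p=59, q=3
  k=3: a=10, p=610, q=31

610/31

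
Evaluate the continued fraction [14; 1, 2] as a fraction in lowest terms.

Fold from the inside: start with 2/1.
  1 + 1/2 = 3/2
  14 + 2/3 = 44/3

44/3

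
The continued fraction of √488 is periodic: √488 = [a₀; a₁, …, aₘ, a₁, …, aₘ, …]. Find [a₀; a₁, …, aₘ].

a₀ = ⌊√488⌋ = 22.
With m₀=0, d₀=1 and mₖ₊₁ = dₖaₖ − mₖ, dₖ₊₁ = (n − mₖ₊₁²)/dₖ, aₖ₊₁ = ⌊(a₀+mₖ₊₁)/dₖ₊₁⌋:
  k=1: m=22, d=4, a=11
  k=2: m=22, d=1, a=44
d=1 and a=2a₀=44 at k=2, so the next step gives (m, d) = (22, 4) again — its k=1 value — and the period has length 2.

[22; 11, 44]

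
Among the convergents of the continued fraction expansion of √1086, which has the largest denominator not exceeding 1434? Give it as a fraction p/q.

√1086 = [32; 1, 20, 1, 64, …] (period length 4).
Convergents:
  p_0/q_0 = 32/1
  p_1/q_1 = 33/1
  p_2/q_2 = 692/21
  p_3/q_3 = 725/22
  p_4/q_4 = 47092/1429
  p_5/q_5 = 47817/1451
q_4 = 1429 ≤ 1434 < 1451 = q_5, so the answer is 47092/1429.

47092/1429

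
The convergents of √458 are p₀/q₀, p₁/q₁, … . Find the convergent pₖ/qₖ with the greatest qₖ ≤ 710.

9181/429

√458 = [21; 2, 2, 42, …] (period length 3).
Convergents:
  p_0/q_0 = 21/1
  p_1/q_1 = 43/2
  p_2/q_2 = 107/5
  p_3/q_3 = 4537/212
  p_4/q_4 = 9181/429
  p_5/q_5 = 22899/1070
q_4 = 429 ≤ 710 < 1070 = q_5, so the answer is 9181/429.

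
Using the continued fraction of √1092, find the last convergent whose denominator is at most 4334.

48015/1453

√1092 = [33; 22, 66, …] (period length 2).
Convergents:
  p_0/q_0 = 33/1
  p_1/q_1 = 727/22
  p_2/q_2 = 48015/1453
  p_3/q_3 = 1057057/31988
q_2 = 1453 ≤ 4334 < 31988 = q_3, so the answer is 48015/1453.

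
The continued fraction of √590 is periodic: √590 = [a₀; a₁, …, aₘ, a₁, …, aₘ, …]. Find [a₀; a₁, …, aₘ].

[24; 3, 2, 4, 2, 3, 48]

a₀ = ⌊√590⌋ = 24.
With m₀=0, d₀=1 and mₖ₊₁ = dₖaₖ − mₖ, dₖ₊₁ = (n − mₖ₊₁²)/dₖ, aₖ₊₁ = ⌊(a₀+mₖ₊₁)/dₖ₊₁⌋:
  k=1: m=24, d=14, a=3
  k=2: m=18, d=19, a=2
  k=3: m=20, d=10, a=4
  k=4: m=20, d=19, a=2
  k=5: m=18, d=14, a=3
  k=6: m=24, d=1, a=48
d=1 and a=2a₀=48 at k=6, so the next step gives (m, d) = (24, 14) again — its k=1 value — and the period has length 6.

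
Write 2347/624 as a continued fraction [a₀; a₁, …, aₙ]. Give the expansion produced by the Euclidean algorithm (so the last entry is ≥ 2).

2347 = 3·624 + 475
624 = 1·475 + 149
475 = 3·149 + 28
149 = 5·28 + 9
28 = 3·9 + 1
9 = 9·1 + 0  (stop)
So 2347/624 = [3; 1, 3, 5, 3, 9].

[3; 1, 3, 5, 3, 9]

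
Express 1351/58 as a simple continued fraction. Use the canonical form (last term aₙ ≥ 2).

[23; 3, 2, 2, 3]

1351 = 23×58 + 17
58 = 3×17 + 7
17 = 2×7 + 3
7 = 2×3 + 1
3 = 3×1 + 0  (stop)
So 1351/58 = [23; 3, 2, 2, 3].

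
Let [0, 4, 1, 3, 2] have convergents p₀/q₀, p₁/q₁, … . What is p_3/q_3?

Using pₖ = aₖpₖ₋₁ + pₖ₋₂, qₖ = aₖqₖ₋₁ + qₖ₋₂ (with p₋₁=1, p₋₂=0, q₋₁=0, q₋₂=1):
  k=0: a=0, p=0, q=1
  k=1: a=4, p=1, q=4
  k=2: a=1, p=1, q=5
  k=3: a=3, p=4, q=19

4/19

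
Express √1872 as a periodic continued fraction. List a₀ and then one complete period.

a₀ = ⌊√1872⌋ = 43.
With m₀=0, d₀=1 and mₖ₊₁ = dₖaₖ − mₖ, dₖ₊₁ = (n − mₖ₊₁²)/dₖ, aₖ₊₁ = ⌊(a₀+mₖ₊₁)/dₖ₊₁⌋:
  k=1: m=43, d=23, a=3
  k=2: m=26, d=52, a=1
  k=3: m=26, d=23, a=3
  k=4: m=43, d=1, a=86
d=1 and a=2a₀=86 at k=4, so the next step gives (m, d) = (43, 23) again — its k=1 value — and the period has length 4.

[43; 3, 1, 3, 86]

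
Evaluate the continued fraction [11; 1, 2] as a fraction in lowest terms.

35/3

Using pₖ = aₖpₖ₋₁ + pₖ₋₂ and qₖ = aₖqₖ₋₁ + qₖ₋₂:
  k=0: a=11, p=11, q=1
  k=1: a=1, p=12, q=1
  k=2: a=2, p=35, q=3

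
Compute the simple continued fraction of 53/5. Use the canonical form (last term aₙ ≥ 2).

[10; 1, 1, 2]

53 = 10×5 + 3
5 = 1×3 + 2
3 = 1×2 + 1
2 = 2×1 + 0  (stop)
So 53/5 = [10; 1, 1, 2].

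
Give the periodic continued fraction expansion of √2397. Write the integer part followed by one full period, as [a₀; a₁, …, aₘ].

[48; 1, 23, 2, 23, 1, 96]

a₀ = ⌊√2397⌋ = 48.
With m₀=0, d₀=1 and mₖ₊₁ = dₖaₖ − mₖ, dₖ₊₁ = (n − mₖ₊₁²)/dₖ, aₖ₊₁ = ⌊(a₀+mₖ₊₁)/dₖ₊₁⌋:
  k=1: m=48, d=93, a=1
  k=2: m=45, d=4, a=23
  k=3: m=47, d=47, a=2
  k=4: m=47, d=4, a=23
  k=5: m=45, d=93, a=1
  k=6: m=48, d=1, a=96
d=1 and a=2a₀=96 at k=6, so the next step gives (m, d) = (48, 93) again — its k=1 value — and the period has length 6.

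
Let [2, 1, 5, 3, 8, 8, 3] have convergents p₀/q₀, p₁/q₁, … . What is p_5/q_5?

3646/1283

Using pₖ = aₖpₖ₋₁ + pₖ₋₂, qₖ = aₖqₖ₋₁ + qₖ₋₂ (with p₋₁=1, p₋₂=0, q₋₁=0, q₋₂=1):
  k=0: a=2, p=2, q=1
  k=1: a=1, p=3, q=1
  k=2: a=5, p=17, q=6
  k=3: a=3, p=54, q=19
  k=4: a=8, p=449, q=158
  k=5: a=8, p=3646, q=1283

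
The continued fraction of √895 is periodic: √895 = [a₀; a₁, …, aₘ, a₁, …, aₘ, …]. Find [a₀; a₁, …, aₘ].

[29; 1, 10, 1, 58]

a₀ = ⌊√895⌋ = 29.
With m₀=0, d₀=1 and mₖ₊₁ = dₖaₖ − mₖ, dₖ₊₁ = (n − mₖ₊₁²)/dₖ, aₖ₊₁ = ⌊(a₀+mₖ₊₁)/dₖ₊₁⌋:
  k=1: m=29, d=54, a=1
  k=2: m=25, d=5, a=10
  k=3: m=25, d=54, a=1
  k=4: m=29, d=1, a=58
d=1 and a=2a₀=58 at k=4, so the next step gives (m, d) = (29, 54) again — its k=1 value — and the period has length 4.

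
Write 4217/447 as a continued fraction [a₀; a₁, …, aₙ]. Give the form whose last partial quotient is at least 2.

4217 = 9×447 + 194
447 = 2×194 + 59
194 = 3×59 + 17
59 = 3×17 + 8
17 = 2×8 + 1
8 = 8×1 + 0  (stop)
So 4217/447 = [9; 2, 3, 3, 2, 8].

[9; 2, 3, 3, 2, 8]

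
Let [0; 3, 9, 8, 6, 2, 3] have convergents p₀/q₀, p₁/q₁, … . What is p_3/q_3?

Using pₖ = aₖpₖ₋₁ + pₖ₋₂, qₖ = aₖqₖ₋₁ + qₖ₋₂ (with p₋₁=1, p₋₂=0, q₋₁=0, q₋₂=1):
  k=0: a=0, p=0, q=1
  k=1: a=3, p=1, q=3
  k=2: a=9, p=9, q=28
  k=3: a=8, p=73, q=227

73/227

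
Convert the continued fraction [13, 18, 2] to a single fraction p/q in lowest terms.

Fold from the inside: start with 2/1.
  18 + 1/2 = 37/2
  13 + 2/37 = 483/37

483/37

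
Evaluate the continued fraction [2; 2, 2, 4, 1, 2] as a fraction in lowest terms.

Fold from the inside: start with 2/1.
  1 + 1/2 = 3/2
  4 + 2/3 = 14/3
  2 + 3/14 = 31/14
  2 + 14/31 = 76/31
  2 + 31/76 = 183/76

183/76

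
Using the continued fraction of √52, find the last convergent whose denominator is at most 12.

36/5

√52 = [7; 4, 1, 2, 1, 4, 14, …] (period length 6).
Convergents:
  p_0/q_0 = 7/1
  p_1/q_1 = 29/4
  p_2/q_2 = 36/5
  p_3/q_3 = 101/14
q_2 = 5 ≤ 12 < 14 = q_3, so the answer is 36/5.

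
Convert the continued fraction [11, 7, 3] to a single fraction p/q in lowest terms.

Using pₖ = aₖpₖ₋₁ + pₖ₋₂ and qₖ = aₖqₖ₋₁ + qₖ₋₂:
  k=0: a=11, p=11, q=1
  k=1: a=7, p=78, q=7
  k=2: a=3, p=245, q=22

245/22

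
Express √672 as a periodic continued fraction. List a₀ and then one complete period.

[25; 1, 11, 1, 50]

a₀ = ⌊√672⌋ = 25.
With m₀=0, d₀=1 and mₖ₊₁ = dₖaₖ − mₖ, dₖ₊₁ = (n − mₖ₊₁²)/dₖ, aₖ₊₁ = ⌊(a₀+mₖ₊₁)/dₖ₊₁⌋:
  k=1: m=25, d=47, a=1
  k=2: m=22, d=4, a=11
  k=3: m=22, d=47, a=1
  k=4: m=25, d=1, a=50
d=1 and a=2a₀=50 at k=4, so the next step gives (m, d) = (25, 47) again — its k=1 value — and the period has length 4.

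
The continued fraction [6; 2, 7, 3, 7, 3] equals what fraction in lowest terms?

6979/1079

Using pₖ = aₖpₖ₋₁ + pₖ₋₂ and qₖ = aₖqₖ₋₁ + qₖ₋₂:
  k=0: a=6, p=6, q=1
  k=1: a=2, p=13, q=2
  k=2: a=7, p=97, q=15
  k=3: a=3, p=304, q=47
  k=4: a=7, p=2225, q=344
  k=5: a=3, p=6979, q=1079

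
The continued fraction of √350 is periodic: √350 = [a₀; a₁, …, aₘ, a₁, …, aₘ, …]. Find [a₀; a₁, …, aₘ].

a₀ = ⌊√350⌋ = 18.
With m₀=0, d₀=1 and mₖ₊₁ = dₖaₖ − mₖ, dₖ₊₁ = (n − mₖ₊₁²)/dₖ, aₖ₊₁ = ⌊(a₀+mₖ₊₁)/dₖ₊₁⌋:
  k=1: m=18, d=26, a=1
  k=2: m=8, d=11, a=2
  k=3: m=14, d=14, a=2
  k=4: m=14, d=11, a=2
  k=5: m=8, d=26, a=1
  k=6: m=18, d=1, a=36
d=1 and a=2a₀=36 at k=6, so the next step gives (m, d) = (18, 26) again — its k=1 value — and the period has length 6.

[18; 1, 2, 2, 2, 1, 36]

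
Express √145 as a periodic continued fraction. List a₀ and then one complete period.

[12; 24]

a₀ = ⌊√145⌋ = 12.
With m₀=0, d₀=1 and mₖ₊₁ = dₖaₖ − mₖ, dₖ₊₁ = (n − mₖ₊₁²)/dₖ, aₖ₊₁ = ⌊(a₀+mₖ₊₁)/dₖ₊₁⌋:
  k=1: m=12, d=1, a=24
d=1 and a=2a₀=24 at k=1, so the next step gives (m, d) = (12, 1) again — its k=1 value — and the period has length 1.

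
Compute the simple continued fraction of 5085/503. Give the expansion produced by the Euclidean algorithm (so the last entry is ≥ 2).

5085 = 10·503 + 55
503 = 9·55 + 8
55 = 6·8 + 7
8 = 1·7 + 1
7 = 7·1 + 0  (stop)
So 5085/503 = [10; 9, 6, 1, 7].

[10; 9, 6, 1, 7]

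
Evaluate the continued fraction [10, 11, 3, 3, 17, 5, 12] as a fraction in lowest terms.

Fold from the inside: start with 12/1.
  5 + 1/12 = 61/12
  17 + 12/61 = 1049/61
  3 + 61/1049 = 3208/1049
  3 + 1049/3208 = 10673/3208
  11 + 3208/10673 = 120611/10673
  10 + 10673/120611 = 1216783/120611

1216783/120611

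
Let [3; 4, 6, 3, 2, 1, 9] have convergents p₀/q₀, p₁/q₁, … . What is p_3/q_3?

256/79

Using pₖ = aₖpₖ₋₁ + pₖ₋₂, qₖ = aₖqₖ₋₁ + qₖ₋₂ (with p₋₁=1, p₋₂=0, q₋₁=0, q₋₂=1):
  k=0: a=3, p=3, q=1
  k=1: a=4, p=13, q=4
  k=2: a=6, p=81, q=25
  k=3: a=3, p=256, q=79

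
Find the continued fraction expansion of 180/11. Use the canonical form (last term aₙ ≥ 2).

180 = 16*11 + 4
11 = 2*4 + 3
4 = 1*3 + 1
3 = 3*1 + 0  (stop)
So 180/11 = [16; 2, 1, 3].

[16; 2, 1, 3]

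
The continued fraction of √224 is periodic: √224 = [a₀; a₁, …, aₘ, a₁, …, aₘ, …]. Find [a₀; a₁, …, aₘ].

[14; 1, 28]

a₀ = ⌊√224⌋ = 14.
With m₀=0, d₀=1 and mₖ₊₁ = dₖaₖ − mₖ, dₖ₊₁ = (n − mₖ₊₁²)/dₖ, aₖ₊₁ = ⌊(a₀+mₖ₊₁)/dₖ₊₁⌋:
  k=1: m=14, d=28, a=1
  k=2: m=14, d=1, a=28
d=1 and a=2a₀=28 at k=2, so the next step gives (m, d) = (14, 28) again — its k=1 value — and the period has length 2.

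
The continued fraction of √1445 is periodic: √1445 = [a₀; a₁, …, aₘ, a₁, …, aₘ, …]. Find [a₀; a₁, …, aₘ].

[38; 76]

a₀ = ⌊√1445⌋ = 38.
With m₀=0, d₀=1 and mₖ₊₁ = dₖaₖ − mₖ, dₖ₊₁ = (n − mₖ₊₁²)/dₖ, aₖ₊₁ = ⌊(a₀+mₖ₊₁)/dₖ₊₁⌋:
  k=1: m=38, d=1, a=76
d=1 and a=2a₀=76 at k=1, so the next step gives (m, d) = (38, 1) again — its k=1 value — and the period has length 1.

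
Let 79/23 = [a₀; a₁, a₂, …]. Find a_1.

2

79 = 3·23 + 10   →  a_0 = 3
23 = 2·10 + 3   →  a_1 = 2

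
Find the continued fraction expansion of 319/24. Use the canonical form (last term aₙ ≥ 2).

319 = 13·24 + 7
24 = 3·7 + 3
7 = 2·3 + 1
3 = 3·1 + 0  (stop)
So 319/24 = [13; 3, 2, 3].

[13; 3, 2, 3]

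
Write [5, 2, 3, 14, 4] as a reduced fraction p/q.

2210/407

Fold from the inside: start with 4/1.
  14 + 1/4 = 57/4
  3 + 4/57 = 175/57
  2 + 57/175 = 407/175
  5 + 175/407 = 2210/407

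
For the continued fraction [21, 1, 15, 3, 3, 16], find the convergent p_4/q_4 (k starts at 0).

Using pₖ = aₖpₖ₋₁ + pₖ₋₂, qₖ = aₖqₖ₋₁ + qₖ₋₂ (with p₋₁=1, p₋₂=0, q₋₁=0, q₋₂=1):
  k=0: a=21, p=21, q=1
  k=1: a=1, p=22, q=1
  k=2: a=15, p=351, q=16
  k=3: a=3, p=1075, q=49
  k=4: a=3, p=3576, q=163

3576/163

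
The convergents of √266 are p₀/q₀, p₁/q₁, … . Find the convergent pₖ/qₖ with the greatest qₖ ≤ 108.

√266 = [16; 3, 4, 3, 32, …] (period length 4).
Convergents:
  p_0/q_0 = 16/1
  p_1/q_1 = 49/3
  p_2/q_2 = 212/13
  p_3/q_3 = 685/42
  p_4/q_4 = 22132/1357
q_3 = 42 ≤ 108 < 1357 = q_4, so the answer is 685/42.

685/42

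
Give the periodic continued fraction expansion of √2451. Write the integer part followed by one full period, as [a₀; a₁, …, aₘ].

a₀ = ⌊√2451⌋ = 49.
With m₀=0, d₀=1 and mₖ₊₁ = dₖaₖ − mₖ, dₖ₊₁ = (n − mₖ₊₁²)/dₖ, aₖ₊₁ = ⌊(a₀+mₖ₊₁)/dₖ₊₁⌋:
  k=1: m=49, d=50, a=1
  k=2: m=1, d=49, a=1
  k=3: m=48, d=3, a=32
  k=4: m=48, d=49, a=1
  k=5: m=1, d=50, a=1
  k=6: m=49, d=1, a=98
d=1 and a=2a₀=98 at k=6, so the next step gives (m, d) = (49, 50) again — its k=1 value — and the period has length 6.

[49; 1, 1, 32, 1, 1, 98]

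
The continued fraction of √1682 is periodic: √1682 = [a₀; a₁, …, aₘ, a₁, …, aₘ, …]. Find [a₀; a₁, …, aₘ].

[41; 82]

a₀ = ⌊√1682⌋ = 41.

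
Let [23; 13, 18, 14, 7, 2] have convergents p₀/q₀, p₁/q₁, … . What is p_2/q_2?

Using pₖ = aₖpₖ₋₁ + pₖ₋₂, qₖ = aₖqₖ₋₁ + qₖ₋₂ (with p₋₁=1, p₋₂=0, q₋₁=0, q₋₂=1):
  k=0: a=23, p=23, q=1
  k=1: a=13, p=300, q=13
  k=2: a=18, p=5423, q=235

5423/235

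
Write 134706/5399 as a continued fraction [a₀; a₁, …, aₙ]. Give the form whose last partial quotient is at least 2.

134706 = 24×5399 + 5130
5399 = 1×5130 + 269
5130 = 19×269 + 19
269 = 14×19 + 3
19 = 6×3 + 1
3 = 3×1 + 0  (stop)
So 134706/5399 = [24; 1, 19, 14, 6, 3].

[24; 1, 19, 14, 6, 3]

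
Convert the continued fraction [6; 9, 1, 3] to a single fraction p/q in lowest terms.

238/39

Using pₖ = aₖpₖ₋₁ + pₖ₋₂ and qₖ = aₖqₖ₋₁ + qₖ₋₂:
  k=0: a=6, p=6, q=1
  k=1: a=9, p=55, q=9
  k=2: a=1, p=61, q=10
  k=3: a=3, p=238, q=39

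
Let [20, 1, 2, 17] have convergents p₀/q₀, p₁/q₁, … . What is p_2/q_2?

62/3

Using pₖ = aₖpₖ₋₁ + pₖ₋₂, qₖ = aₖqₖ₋₁ + qₖ₋₂ (with p₋₁=1, p₋₂=0, q₋₁=0, q₋₂=1):
  k=0: a=20, p=20, q=1
  k=1: a=1, p=21, q=1
  k=2: a=2, p=62, q=3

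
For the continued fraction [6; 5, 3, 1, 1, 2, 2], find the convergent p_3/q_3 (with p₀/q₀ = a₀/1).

Using pₖ = aₖpₖ₋₁ + pₖ₋₂, qₖ = aₖqₖ₋₁ + qₖ₋₂ (with p₋₁=1, p₋₂=0, q₋₁=0, q₋₂=1):
  k=0: a=6, p=6, q=1
  k=1: a=5, p=31, q=5
  k=2: a=3, p=99, q=16
  k=3: a=1, p=130, q=21

130/21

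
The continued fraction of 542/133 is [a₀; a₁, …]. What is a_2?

3

542 = 4·133 + 10   →  a_0 = 4
133 = 13·10 + 3   →  a_1 = 13
10 = 3·3 + 1   →  a_2 = 3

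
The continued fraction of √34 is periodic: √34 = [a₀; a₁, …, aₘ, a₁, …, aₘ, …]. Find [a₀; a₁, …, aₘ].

[5; 1, 4, 1, 10]

a₀ = ⌊√34⌋ = 5.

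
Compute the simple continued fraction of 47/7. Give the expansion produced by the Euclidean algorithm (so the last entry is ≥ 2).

[6; 1, 2, 2]

47 = 6*7 + 5
7 = 1*5 + 2
5 = 2*2 + 1
2 = 2*1 + 0  (stop)
So 47/7 = [6; 1, 2, 2].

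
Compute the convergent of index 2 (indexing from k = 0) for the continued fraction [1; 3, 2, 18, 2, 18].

Using pₖ = aₖpₖ₋₁ + pₖ₋₂, qₖ = aₖqₖ₋₁ + qₖ₋₂ (with p₋₁=1, p₋₂=0, q₋₁=0, q₋₂=1):
  k=0: a=1, p=1, q=1
  k=1: a=3, p=4, q=3
  k=2: a=2, p=9, q=7

9/7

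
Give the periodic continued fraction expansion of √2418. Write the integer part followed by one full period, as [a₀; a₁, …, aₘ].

[49; 5, 1, 3, 2, 3, 1, 5, 98]

a₀ = ⌊√2418⌋ = 49.
With m₀=0, d₀=1 and mₖ₊₁ = dₖaₖ − mₖ, dₖ₊₁ = (n − mₖ₊₁²)/dₖ, aₖ₊₁ = ⌊(a₀+mₖ₊₁)/dₖ₊₁⌋:
  k=1: m=49, d=17, a=5
  k=2: m=36, d=66, a=1
  k=3: m=30, d=23, a=3
  k=4: m=39, d=39, a=2
  k=5: m=39, d=23, a=3
  k=6: m=30, d=66, a=1
  k=7: m=36, d=17, a=5
  k=8: m=49, d=1, a=98
d=1 and a=2a₀=98 at k=8, so the next step gives (m, d) = (49, 17) again — its k=1 value — and the period has length 8.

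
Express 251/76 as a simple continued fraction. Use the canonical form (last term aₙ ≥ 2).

251 = 3*76 + 23
76 = 3*23 + 7
23 = 3*7 + 2
7 = 3*2 + 1
2 = 2*1 + 0  (stop)
So 251/76 = [3; 3, 3, 3, 2].

[3; 3, 3, 3, 2]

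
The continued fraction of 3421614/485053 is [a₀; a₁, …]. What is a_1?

3421614 = 7·485053 + 26243   →  a_0 = 7
485053 = 18·26243 + 12679   →  a_1 = 18

18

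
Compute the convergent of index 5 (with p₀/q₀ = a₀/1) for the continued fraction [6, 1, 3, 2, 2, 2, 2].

Using pₖ = aₖpₖ₋₁ + pₖ₋₂, qₖ = aₖqₖ₋₁ + qₖ₋₂ (with p₋₁=1, p₋₂=0, q₋₁=0, q₋₂=1):
  k=0: a=6, p=6, q=1
  k=1: a=1, p=7, q=1
  k=2: a=3, p=27, q=4
  k=3: a=2, p=61, q=9
  k=4: a=2, p=149, q=22
  k=5: a=2, p=359, q=53

359/53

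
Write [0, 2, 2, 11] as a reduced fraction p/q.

Using pₖ = aₖpₖ₋₁ + pₖ₋₂ and qₖ = aₖqₖ₋₁ + qₖ₋₂:
  k=0: a=0, p=0, q=1
  k=1: a=2, p=1, q=2
  k=2: a=2, p=2, q=5
  k=3: a=11, p=23, q=57

23/57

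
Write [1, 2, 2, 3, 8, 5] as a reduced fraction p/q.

1019/722

Fold from the inside: start with 5/1.
  8 + 1/5 = 41/5
  3 + 5/41 = 128/41
  2 + 41/128 = 297/128
  2 + 128/297 = 722/297
  1 + 297/722 = 1019/722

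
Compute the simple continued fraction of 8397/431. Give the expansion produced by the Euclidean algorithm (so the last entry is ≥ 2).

[19; 2, 13, 1, 6, 2]

8397 = 19*431 + 208
431 = 2*208 + 15
208 = 13*15 + 13
15 = 1*13 + 2
13 = 6*2 + 1
2 = 2*1 + 0  (stop)
So 8397/431 = [19; 2, 13, 1, 6, 2].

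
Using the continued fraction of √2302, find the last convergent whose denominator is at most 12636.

221040/4607

√2302 = [47; 1, 46, 1, 94, …] (period length 4).
Convergents:
  p_0/q_0 = 47/1
  p_1/q_1 = 48/1
  p_2/q_2 = 2255/47
  p_3/q_3 = 2303/48
  p_4/q_4 = 218737/4559
  p_5/q_5 = 221040/4607
  p_6/q_6 = 10386577/216481
q_5 = 4607 ≤ 12636 < 216481 = q_6, so the answer is 221040/4607.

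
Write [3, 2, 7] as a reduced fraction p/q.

52/15

Using pₖ = aₖpₖ₋₁ + pₖ₋₂ and qₖ = aₖqₖ₋₁ + qₖ₋₂:
  k=0: a=3, p=3, q=1
  k=1: a=2, p=7, q=2
  k=2: a=7, p=52, q=15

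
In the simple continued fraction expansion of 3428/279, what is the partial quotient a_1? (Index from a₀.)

3428 = 12·279 + 80   →  a_0 = 12
279 = 3·80 + 39   →  a_1 = 3

3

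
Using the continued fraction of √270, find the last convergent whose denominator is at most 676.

5291/322

√270 = [16; 2, 3, 6, 3, 2, 32, …] (period length 6).
Convergents:
  p_0/q_0 = 16/1
  p_1/q_1 = 33/2
  p_2/q_2 = 115/7
  p_3/q_3 = 723/44
  p_4/q_4 = 2284/139
  p_5/q_5 = 5291/322
  p_6/q_6 = 171596/10443
q_5 = 322 ≤ 676 < 10443 = q_6, so the answer is 5291/322.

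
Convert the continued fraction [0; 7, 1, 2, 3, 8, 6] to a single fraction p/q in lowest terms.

Using pₖ = aₖpₖ₋₁ + pₖ₋₂ and qₖ = aₖqₖ₋₁ + qₖ₋₂:
  k=0: a=0, p=0, q=1
  k=1: a=7, p=1, q=7
  k=2: a=1, p=1, q=8
  k=3: a=2, p=3, q=23
  k=4: a=3, p=10, q=77
  k=5: a=8, p=83, q=639
  k=6: a=6, p=508, q=3911

508/3911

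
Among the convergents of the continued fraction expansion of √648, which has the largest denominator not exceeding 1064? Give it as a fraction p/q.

√648 = [25; 2, 5, 6, 5, 2, 50, …] (period length 6).
Convergents:
  p_0/q_0 = 25/1
  p_1/q_1 = 51/2
  p_2/q_2 = 280/11
  p_3/q_3 = 1731/68
  p_4/q_4 = 8935/351
  p_5/q_5 = 19601/770
  p_6/q_6 = 988985/38851
q_5 = 770 ≤ 1064 < 38851 = q_6, so the answer is 19601/770.

19601/770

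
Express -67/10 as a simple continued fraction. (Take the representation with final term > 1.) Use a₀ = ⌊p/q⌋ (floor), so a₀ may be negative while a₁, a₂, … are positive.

[-7; 3, 3]

-67 = -7*10 + 3
10 = 3*3 + 1
3 = 3*1 + 0  (stop)
So -67/10 = [-7; 3, 3].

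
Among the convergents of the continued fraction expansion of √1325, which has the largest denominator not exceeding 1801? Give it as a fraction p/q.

26536/729

√1325 = [36; 2, 2, 72, …] (period length 3).
Convergents:
  p_0/q_0 = 36/1
  p_1/q_1 = 73/2
  p_2/q_2 = 182/5
  p_3/q_3 = 13177/362
  p_4/q_4 = 26536/729
  p_5/q_5 = 66249/1820
q_4 = 729 ≤ 1801 < 1820 = q_5, so the answer is 26536/729.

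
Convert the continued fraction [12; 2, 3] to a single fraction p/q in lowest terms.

87/7

Using pₖ = aₖpₖ₋₁ + pₖ₋₂ and qₖ = aₖqₖ₋₁ + qₖ₋₂:
  k=0: a=12, p=12, q=1
  k=1: a=2, p=25, q=2
  k=2: a=3, p=87, q=7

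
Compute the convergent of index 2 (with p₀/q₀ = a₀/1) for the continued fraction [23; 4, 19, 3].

Using pₖ = aₖpₖ₋₁ + pₖ₋₂, qₖ = aₖqₖ₋₁ + qₖ₋₂ (with p₋₁=1, p₋₂=0, q₋₁=0, q₋₂=1):
  k=0: a=23, p=23, q=1
  k=1: a=4, p=93, q=4
  k=2: a=19, p=1790, q=77

1790/77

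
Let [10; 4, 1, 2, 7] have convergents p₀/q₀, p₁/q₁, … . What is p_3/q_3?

143/14

Using pₖ = aₖpₖ₋₁ + pₖ₋₂, qₖ = aₖqₖ₋₁ + qₖ₋₂ (with p₋₁=1, p₋₂=0, q₋₁=0, q₋₂=1):
  k=0: a=10, p=10, q=1
  k=1: a=4, p=41, q=4
  k=2: a=1, p=51, q=5
  k=3: a=2, p=143, q=14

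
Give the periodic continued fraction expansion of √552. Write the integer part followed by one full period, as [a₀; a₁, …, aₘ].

a₀ = ⌊√552⌋ = 23.
With m₀=0, d₀=1 and mₖ₊₁ = dₖaₖ − mₖ, dₖ₊₁ = (n − mₖ₊₁²)/dₖ, aₖ₊₁ = ⌊(a₀+mₖ₊₁)/dₖ₊₁⌋:
  k=1: m=23, d=23, a=2
  k=2: m=23, d=1, a=46
d=1 and a=2a₀=46 at k=2, so the next step gives (m, d) = (23, 23) again — its k=1 value — and the period has length 2.

[23; 2, 46]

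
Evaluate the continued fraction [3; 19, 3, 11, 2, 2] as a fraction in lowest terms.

Using pₖ = aₖpₖ₋₁ + pₖ₋₂ and qₖ = aₖqₖ₋₁ + qₖ₋₂:
  k=0: a=3, p=3, q=1
  k=1: a=19, p=58, q=19
  k=2: a=3, p=177, q=58
  k=3: a=11, p=2005, q=657
  k=4: a=2, p=4187, q=1372
  k=5: a=2, p=10379, q=3401

10379/3401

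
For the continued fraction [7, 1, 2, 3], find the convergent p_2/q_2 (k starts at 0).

Using pₖ = aₖpₖ₋₁ + pₖ₋₂, qₖ = aₖqₖ₋₁ + qₖ₋₂ (with p₋₁=1, p₋₂=0, q₋₁=0, q₋₂=1):
  k=0: a=7, p=7, q=1
  k=1: a=1, p=8, q=1
  k=2: a=2, p=23, q=3

23/3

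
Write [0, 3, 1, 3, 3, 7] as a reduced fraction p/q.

Fold from the inside: start with 7/1.
  3 + 1/7 = 22/7
  3 + 7/22 = 73/22
  1 + 22/73 = 95/73
  3 + 73/95 = 358/95
  0 + 95/358 = 95/358

95/358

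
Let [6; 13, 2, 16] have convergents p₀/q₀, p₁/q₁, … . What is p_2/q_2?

Using pₖ = aₖpₖ₋₁ + pₖ₋₂, qₖ = aₖqₖ₋₁ + qₖ₋₂ (with p₋₁=1, p₋₂=0, q₋₁=0, q₋₂=1):
  k=0: a=6, p=6, q=1
  k=1: a=13, p=79, q=13
  k=2: a=2, p=164, q=27

164/27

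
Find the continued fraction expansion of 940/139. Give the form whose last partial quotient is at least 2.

[6; 1, 3, 4, 1, 2, 2]

940 = 6×139 + 106
139 = 1×106 + 33
106 = 3×33 + 7
33 = 4×7 + 5
7 = 1×5 + 2
5 = 2×2 + 1
2 = 2×1 + 0  (stop)
So 940/139 = [6; 1, 3, 4, 1, 2, 2].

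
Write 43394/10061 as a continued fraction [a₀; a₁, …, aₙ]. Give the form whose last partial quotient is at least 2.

[4; 3, 5, 6, 2, 3, 6, 2]

43394 = 4·10061 + 3150
10061 = 3·3150 + 611
3150 = 5·611 + 95
611 = 6·95 + 41
95 = 2·41 + 13
41 = 3·13 + 2
13 = 6·2 + 1
2 = 2·1 + 0  (stop)
So 43394/10061 = [4; 3, 5, 6, 2, 3, 6, 2].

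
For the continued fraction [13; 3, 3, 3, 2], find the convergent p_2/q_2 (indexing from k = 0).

Using pₖ = aₖpₖ₋₁ + pₖ₋₂, qₖ = aₖqₖ₋₁ + qₖ₋₂ (with p₋₁=1, p₋₂=0, q₋₁=0, q₋₂=1):
  k=0: a=13, p=13, q=1
  k=1: a=3, p=40, q=3
  k=2: a=3, p=133, q=10

133/10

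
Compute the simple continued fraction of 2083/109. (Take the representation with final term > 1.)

2083 = 19×109 + 12
109 = 9×12 + 1
12 = 12×1 + 0  (stop)
So 2083/109 = [19; 9, 12].

[19; 9, 12]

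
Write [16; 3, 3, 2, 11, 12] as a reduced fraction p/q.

Fold from the inside: start with 12/1.
  11 + 1/12 = 133/12
  2 + 12/133 = 278/133
  3 + 133/278 = 967/278
  3 + 278/967 = 3179/967
  16 + 967/3179 = 51831/3179

51831/3179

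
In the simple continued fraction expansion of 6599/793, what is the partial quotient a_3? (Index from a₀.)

6599 = 8·793 + 255   →  a_0 = 8
793 = 3·255 + 28   →  a_1 = 3
255 = 9·28 + 3   →  a_2 = 9
28 = 9·3 + 1   →  a_3 = 9

9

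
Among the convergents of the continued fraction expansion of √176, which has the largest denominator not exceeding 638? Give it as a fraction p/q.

√176 = [13; 3, 1, 3, 26, …] (period length 4).
Convergents:
  p_0/q_0 = 13/1
  p_1/q_1 = 40/3
  p_2/q_2 = 53/4
  p_3/q_3 = 199/15
  p_4/q_4 = 5227/394
  p_5/q_5 = 15880/1197
q_4 = 394 ≤ 638 < 1197 = q_5, so the answer is 5227/394.

5227/394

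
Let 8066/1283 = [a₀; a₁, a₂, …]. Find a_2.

8066 = 6·1283 + 368   →  a_0 = 6
1283 = 3·368 + 179   →  a_1 = 3
368 = 2·179 + 10   →  a_2 = 2

2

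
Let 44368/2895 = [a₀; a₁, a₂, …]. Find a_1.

3

44368 = 15·2895 + 943   →  a_0 = 15
2895 = 3·943 + 66   →  a_1 = 3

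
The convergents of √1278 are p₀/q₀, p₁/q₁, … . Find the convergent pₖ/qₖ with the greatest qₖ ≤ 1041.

√1278 = [35; 1, 2, 1, 70, …] (period length 4).
Convergents:
  p_0/q_0 = 35/1
  p_1/q_1 = 36/1
  p_2/q_2 = 107/3
  p_3/q_3 = 143/4
  p_4/q_4 = 10117/283
  p_5/q_5 = 10260/287
  p_6/q_6 = 30637/857
  p_7/q_7 = 40897/1144
q_6 = 857 ≤ 1041 < 1144 = q_7, so the answer is 30637/857.

30637/857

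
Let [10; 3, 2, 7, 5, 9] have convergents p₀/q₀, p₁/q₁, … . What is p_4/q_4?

2747/267

Using pₖ = aₖpₖ₋₁ + pₖ₋₂, qₖ = aₖqₖ₋₁ + qₖ₋₂ (with p₋₁=1, p₋₂=0, q₋₁=0, q₋₂=1):
  k=0: a=10, p=10, q=1
  k=1: a=3, p=31, q=3
  k=2: a=2, p=72, q=7
  k=3: a=7, p=535, q=52
  k=4: a=5, p=2747, q=267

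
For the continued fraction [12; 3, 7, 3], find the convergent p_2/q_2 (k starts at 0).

Using pₖ = aₖpₖ₋₁ + pₖ₋₂, qₖ = aₖqₖ₋₁ + qₖ₋₂ (with p₋₁=1, p₋₂=0, q₋₁=0, q₋₂=1):
  k=0: a=12, p=12, q=1
  k=1: a=3, p=37, q=3
  k=2: a=7, p=271, q=22

271/22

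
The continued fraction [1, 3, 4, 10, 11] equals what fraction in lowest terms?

Fold from the inside: start with 11/1.
  10 + 1/11 = 111/11
  4 + 11/111 = 455/111
  3 + 111/455 = 1476/455
  1 + 455/1476 = 1931/1476

1931/1476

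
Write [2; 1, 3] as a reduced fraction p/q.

11/4

Using pₖ = aₖpₖ₋₁ + pₖ₋₂ and qₖ = aₖqₖ₋₁ + qₖ₋₂:
  k=0: a=2, p=2, q=1
  k=1: a=1, p=3, q=1
  k=2: a=3, p=11, q=4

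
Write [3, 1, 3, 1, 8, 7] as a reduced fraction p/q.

Using pₖ = aₖpₖ₋₁ + pₖ₋₂ and qₖ = aₖqₖ₋₁ + qₖ₋₂:
  k=0: a=3, p=3, q=1
  k=1: a=1, p=4, q=1
  k=2: a=3, p=15, q=4
  k=3: a=1, p=19, q=5
  k=4: a=8, p=167, q=44
  k=5: a=7, p=1188, q=313

1188/313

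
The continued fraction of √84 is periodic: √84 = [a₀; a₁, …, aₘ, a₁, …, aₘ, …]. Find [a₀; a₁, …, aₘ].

a₀ = ⌊√84⌋ = 9.
With m₀=0, d₀=1 and mₖ₊₁ = dₖaₖ − mₖ, dₖ₊₁ = (n − mₖ₊₁²)/dₖ, aₖ₊₁ = ⌊(a₀+mₖ₊₁)/dₖ₊₁⌋:
  k=1: m=9, d=3, a=6
  k=2: m=9, d=1, a=18
d=1 and a=2a₀=18 at k=2, so the next step gives (m, d) = (9, 3) again — its k=1 value — and the period has length 2.

[9; 6, 18]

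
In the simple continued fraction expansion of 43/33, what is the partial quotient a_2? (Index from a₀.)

3

43 = 1·33 + 10   →  a_0 = 1
33 = 3·10 + 3   →  a_1 = 3
10 = 3·3 + 1   →  a_2 = 3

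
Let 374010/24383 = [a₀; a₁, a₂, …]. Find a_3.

19

374010 = 15·24383 + 8265   →  a_0 = 15
24383 = 2·8265 + 7853   →  a_1 = 2
8265 = 1·7853 + 412   →  a_2 = 1
7853 = 19·412 + 25   →  a_3 = 19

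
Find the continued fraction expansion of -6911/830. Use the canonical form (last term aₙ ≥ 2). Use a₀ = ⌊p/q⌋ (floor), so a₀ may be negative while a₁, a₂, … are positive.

-6911 = -9*830 + 559
830 = 1*559 + 271
559 = 2*271 + 17
271 = 15*17 + 16
17 = 1*16 + 1
16 = 16*1 + 0  (stop)
So -6911/830 = [-9; 1, 2, 15, 1, 16].

[-9; 1, 2, 15, 1, 16]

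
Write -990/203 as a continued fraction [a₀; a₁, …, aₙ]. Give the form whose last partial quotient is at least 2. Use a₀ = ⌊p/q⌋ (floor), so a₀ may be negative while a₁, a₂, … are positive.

[-5; 8, 8, 3]

-990 = -5×203 + 25
203 = 8×25 + 3
25 = 8×3 + 1
3 = 3×1 + 0  (stop)
So -990/203 = [-5; 8, 8, 3].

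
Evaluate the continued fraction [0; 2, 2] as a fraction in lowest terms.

2/5

Using pₖ = aₖpₖ₋₁ + pₖ₋₂ and qₖ = aₖqₖ₋₁ + qₖ₋₂:
  k=0: a=0, p=0, q=1
  k=1: a=2, p=1, q=2
  k=2: a=2, p=2, q=5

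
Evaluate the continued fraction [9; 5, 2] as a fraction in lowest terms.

Using pₖ = aₖpₖ₋₁ + pₖ₋₂ and qₖ = aₖqₖ₋₁ + qₖ₋₂:
  k=0: a=9, p=9, q=1
  k=1: a=5, p=46, q=5
  k=2: a=2, p=101, q=11

101/11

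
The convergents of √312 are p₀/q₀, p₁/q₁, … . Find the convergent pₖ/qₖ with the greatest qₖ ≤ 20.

53/3

√312 = [17; 1, 1, 1, 34, …] (period length 4).
Convergents:
  p_0/q_0 = 17/1
  p_1/q_1 = 18/1
  p_2/q_2 = 35/2
  p_3/q_3 = 53/3
  p_4/q_4 = 1837/104
q_3 = 3 ≤ 20 < 104 = q_4, so the answer is 53/3.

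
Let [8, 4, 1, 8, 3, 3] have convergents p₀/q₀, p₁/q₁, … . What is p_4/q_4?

1124/137

Using pₖ = aₖpₖ₋₁ + pₖ₋₂, qₖ = aₖqₖ₋₁ + qₖ₋₂ (with p₋₁=1, p₋₂=0, q₋₁=0, q₋₂=1):
  k=0: a=8, p=8, q=1
  k=1: a=4, p=33, q=4
  k=2: a=1, p=41, q=5
  k=3: a=8, p=361, q=44
  k=4: a=3, p=1124, q=137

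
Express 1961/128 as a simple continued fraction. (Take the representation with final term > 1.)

[15; 3, 8, 5]

1961 = 15×128 + 41
128 = 3×41 + 5
41 = 8×5 + 1
5 = 5×1 + 0  (stop)
So 1961/128 = [15; 3, 8, 5].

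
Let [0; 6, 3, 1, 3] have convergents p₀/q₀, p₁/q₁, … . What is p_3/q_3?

4/25

Using pₖ = aₖpₖ₋₁ + pₖ₋₂, qₖ = aₖqₖ₋₁ + qₖ₋₂ (with p₋₁=1, p₋₂=0, q₋₁=0, q₋₂=1):
  k=0: a=0, p=0, q=1
  k=1: a=6, p=1, q=6
  k=2: a=3, p=3, q=19
  k=3: a=1, p=4, q=25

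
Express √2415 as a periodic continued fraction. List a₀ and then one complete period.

a₀ = ⌊√2415⌋ = 49.

[49; 7, 98]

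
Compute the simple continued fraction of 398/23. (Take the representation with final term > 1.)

398 = 17×23 + 7
23 = 3×7 + 2
7 = 3×2 + 1
2 = 2×1 + 0  (stop)
So 398/23 = [17; 3, 3, 2].

[17; 3, 3, 2]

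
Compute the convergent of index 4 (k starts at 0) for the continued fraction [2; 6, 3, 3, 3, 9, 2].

Using pₖ = aₖpₖ₋₁ + pₖ₋₂, qₖ = aₖqₖ₋₁ + qₖ₋₂ (with p₋₁=1, p₋₂=0, q₋₁=0, q₋₂=1):
  k=0: a=2, p=2, q=1
  k=1: a=6, p=13, q=6
  k=2: a=3, p=41, q=19
  k=3: a=3, p=136, q=63
  k=4: a=3, p=449, q=208

449/208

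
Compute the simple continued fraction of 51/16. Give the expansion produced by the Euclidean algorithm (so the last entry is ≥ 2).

[3; 5, 3]

51 = 3*16 + 3
16 = 5*3 + 1
3 = 3*1 + 0  (stop)
So 51/16 = [3; 5, 3].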